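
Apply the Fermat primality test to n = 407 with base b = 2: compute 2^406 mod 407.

2^1 ≡ 2 (mod 407)
2^2 ≡ 2^2 = 4 ≡ 4 (mod 407)
2^4 ≡ 4^2 = 16 ≡ 16 (mod 407)
2^8 ≡ 16^2 = 256 ≡ 256 (mod 407)
2^16 ≡ 256^2 = 65536 ≡ 9 (mod 407)
2^32 ≡ 9^2 = 81 ≡ 81 (mod 407)
2^64 ≡ 81^2 = 6561 ≡ 49 (mod 407)
2^128 ≡ 49^2 = 2401 ≡ 366 (mod 407)
2^256 ≡ 366^2 = 133956 ≡ 53 (mod 407)
406 = 256 + 128 + 16 + 4 + 2 in binary powers of 2.
So 2^406 ≡ 53 · 366 · 9 · 16 · 4 ≡ 284 (mod 407).
Since 284 ≠ 1, base 2 is a Fermat witness: 407 is composite.

284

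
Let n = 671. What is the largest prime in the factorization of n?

61

671 = 11 · 61
61 is prime.
So 671 = 11 · 61; the largest prime factor is 61.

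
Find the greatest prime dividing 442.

442 = 2 · 221
221 = 13 · 17
17 is prime.
So 442 = 2 · 13 · 17; the largest prime factor is 17.

17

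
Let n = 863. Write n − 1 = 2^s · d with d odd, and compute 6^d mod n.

863 − 1 = 862 = 2^1 · 431, so d = 431.
6^1 ≡ 6 (mod 863)
6^2 ≡ 6^2 = 36 ≡ 36 (mod 863)
6^4 ≡ 36^2 = 1296 ≡ 433 (mod 863)
6^8 ≡ 433^2 = 187489 ≡ 218 (mod 863)
6^16 ≡ 218^2 = 47524 ≡ 59 (mod 863)
6^32 ≡ 59^2 = 3481 ≡ 29 (mod 863)
6^64 ≡ 29^2 = 841 ≡ 841 (mod 863)
6^128 ≡ 841^2 = 707281 ≡ 484 (mod 863)
6^256 ≡ 484^2 = 234256 ≡ 383 (mod 863)
431 = 256 + 128 + 32 + 8 + 4 + 2 + 1 in binary powers of 2.
So 6^431 ≡ 383 · 484 · 29 · 218 · 433 · 36 · 6 ≡ 1 (mod 863).
Since 6^d ≡ 1 (mod 863), base 6 does not prove 863 composite.

1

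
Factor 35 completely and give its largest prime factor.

35 = 5 · 7
7 is prime.
So 35 = 5 · 7; the largest prime factor is 7.

7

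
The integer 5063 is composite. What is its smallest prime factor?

61

5063 is odd.
Digit sum 14, not divisible by 3.
Ends in 3: not divisible by 5.
7: 5063 = 7·723 + 2
11: 5063 = 11·460 + 3
13: 5063 = 13·389 + 6
17: 5063 = 17·297 + 14
19: 5063 = 19·266 + 9
23: 5063 = 23·220 + 3
29: 5063 = 29·174 + 17
31: 5063 = 31·163 + 10
37: 5063 = 37·136 + 31
41: 5063 = 41·123 + 20
43: 5063 = 43·117 + 32
47: 5063 = 47·107 + 34
53: 5063 = 53·95 + 28
59: 5063 = 59·85 + 48
61: 5063 = 61·83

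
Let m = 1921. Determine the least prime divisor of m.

1921 is odd.
Digit sum 13, not divisible by 3.
Ends in 1: not divisible by 5.
7: 1921 = 7·274 + 3
11: 1921 = 11·174 + 7
13: 1921 = 13·147 + 10
17: 1921 = 17·113

17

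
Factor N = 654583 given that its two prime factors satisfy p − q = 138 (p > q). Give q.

743

Since p = q + 138, we have 654583 = q(q + 138), so q² + 138q − 654583 = 0.
Discriminant: 138² + 4·654583 = 19044 + 2618332 = 2637376; √2637376 = 1624.
q = (−138 + 1624)/2 = 743, and p = q + 138 = 881.
Check: 743 · 881 = 654583.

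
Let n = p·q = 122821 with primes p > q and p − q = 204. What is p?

467

Since p = q + 204, we have 122821 = q(q + 204), so q² + 204q − 122821 = 0.
Discriminant: 204² + 4·122821 = 41616 + 491284 = 532900; √532900 = 730.
q = (−204 + 730)/2 = 263, and p = q + 204 = 467.
Check: 263 · 467 = 122821.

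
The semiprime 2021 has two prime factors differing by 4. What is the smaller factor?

Since p = q + 4, we have 2021 = q(q + 4), so q² + 4q − 2021 = 0.
Discriminant: 4² + 4·2021 = 16 + 8084 = 8100; √8100 = 90.
q = (−4 + 90)/2 = 43, and p = q + 4 = 47.
Check: 43 · 47 = 2021.

43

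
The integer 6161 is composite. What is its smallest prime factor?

6161 is odd.
Digit sum 14, not divisible by 3.
Ends in 1: not divisible by 5.
7: 6161 = 7·880 + 1
11: 6161 = 11·560 + 1
13: 6161 = 13·473 + 12
17: 6161 = 17·362 + 7
19: 6161 = 19·324 + 5
23: 6161 = 23·267 + 20
29: 6161 = 29·212 + 13
31: 6161 = 31·198 + 23
37: 6161 = 37·166 + 19
41: 6161 = 41·150 + 11
43: 6161 = 43·143 + 12
47: 6161 = 47·131 + 4
53: 6161 = 53·116 + 13
59: 6161 = 59·104 + 25
61: 6161 = 61·101

61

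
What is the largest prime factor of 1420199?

1420199 = 11 · 129109
129109 = 41 · 3149
3149 = 47 · 67
67 is prime.
So 1420199 = 11 · 41 · 47 · 67; the largest prime factor is 67.

67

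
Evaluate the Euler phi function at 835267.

Factor: 835267 = 79 · 97 · 109.
φ(835267) = (79−1) · (97−1) · (109−1) = 78 · 96 · 108 = 808704.

808704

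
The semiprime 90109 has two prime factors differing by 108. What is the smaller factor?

Since p = q + 108, we have 90109 = q(q + 108), so q² + 108q − 90109 = 0.
Discriminant: 108² + 4·90109 = 11664 + 360436 = 372100; √372100 = 610.
q = (−108 + 610)/2 = 251, and p = q + 108 = 359.
Check: 251 · 359 = 90109.

251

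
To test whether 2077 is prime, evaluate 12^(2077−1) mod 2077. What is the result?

560

12^1 ≡ 12 (mod 2077)
12^2 ≡ 12^2 = 144 ≡ 144 (mod 2077)
12^4 ≡ 144^2 = 20736 ≡ 2043 (mod 2077)
12^8 ≡ 2043^2 = 4173849 ≡ 1156 (mod 2077)
12^16 ≡ 1156^2 = 1336336 ≡ 825 (mod 2077)
12^32 ≡ 825^2 = 680625 ≡ 1446 (mod 2077)
12^64 ≡ 1446^2 = 2090916 ≡ 1454 (mod 2077)
12^128 ≡ 1454^2 = 2114116 ≡ 1807 (mod 2077)
12^256 ≡ 1807^2 = 3265249 ≡ 205 (mod 2077)
12^512 ≡ 205^2 = 42025 ≡ 485 (mod 2077)
12^1024 ≡ 485^2 = 235225 ≡ 524 (mod 2077)
12^2048 ≡ 524^2 = 274576 ≡ 412 (mod 2077)
2076 = 2048 + 16 + 8 + 4 in binary powers of 2.
So 12^2076 ≡ 412 · 825 · 1156 · 2043 ≡ 560 (mod 2077).
Since 560 ≠ 1, base 12 is a Fermat witness: 2077 is composite.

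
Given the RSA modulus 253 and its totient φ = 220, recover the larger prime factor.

23

φ(n) = (p−1)(q−1) = n − (p+q) + 1, so p + q = 253 − 220 + 1 = 34.
p and q are the roots of t² − 34t + 253 = 0.
Discriminant: 34² − 4·253 = 1156 − 1012 = 144; √144 = 12.
q = (34 − 12)/2 = 11, p = (34 + 12)/2 = 23.
Check: 11 · 23 = 253.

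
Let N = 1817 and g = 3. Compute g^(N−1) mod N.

3^1 ≡ 3 (mod 1817)
3^2 ≡ 3^2 = 9 ≡ 9 (mod 1817)
3^4 ≡ 9^2 = 81 ≡ 81 (mod 1817)
3^8 ≡ 81^2 = 6561 ≡ 1110 (mod 1817)
3^16 ≡ 1110^2 = 1232100 ≡ 174 (mod 1817)
3^32 ≡ 174^2 = 30276 ≡ 1204 (mod 1817)
3^64 ≡ 1204^2 = 1449616 ≡ 1467 (mod 1817)
3^128 ≡ 1467^2 = 2152089 ≡ 761 (mod 1817)
3^256 ≡ 761^2 = 579121 ≡ 1315 (mod 1817)
3^512 ≡ 1315^2 = 1729225 ≡ 1258 (mod 1817)
3^1024 ≡ 1258^2 = 1582564 ≡ 1774 (mod 1817)
1816 = 1024 + 512 + 256 + 16 + 8 in binary powers of 2.
So 3^1816 ≡ 1774 · 1258 · 1315 · 174 · 1110 ≡ 762 (mod 1817).
Since 762 ≠ 1, base 3 is a Fermat witness: 1817 is composite.

762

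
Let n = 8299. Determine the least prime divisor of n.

43

8299 is odd.
Digit sum 28, not divisible by 3.
Ends in 9: not divisible by 5.
7: 8299 = 7·1185 + 4
11: 8299 = 11·754 + 5
13: 8299 = 13·638 + 5
17: 8299 = 17·488 + 3
19: 8299 = 19·436 + 15
23: 8299 = 23·360 + 19
29: 8299 = 29·286 + 5
31: 8299 = 31·267 + 22
37: 8299 = 37·224 + 11
41: 8299 = 41·202 + 17
43: 8299 = 43·193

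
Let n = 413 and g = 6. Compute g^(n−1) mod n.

400

6^1 ≡ 6 (mod 413)
6^2 ≡ 6^2 = 36 ≡ 36 (mod 413)
6^4 ≡ 36^2 = 1296 ≡ 57 (mod 413)
6^8 ≡ 57^2 = 3249 ≡ 358 (mod 413)
6^16 ≡ 358^2 = 128164 ≡ 134 (mod 413)
6^32 ≡ 134^2 = 17956 ≡ 197 (mod 413)
6^64 ≡ 197^2 = 38809 ≡ 400 (mod 413)
6^128 ≡ 400^2 = 160000 ≡ 169 (mod 413)
6^256 ≡ 169^2 = 28561 ≡ 64 (mod 413)
412 = 256 + 128 + 16 + 8 + 4 in binary powers of 2.
So 6^412 ≡ 64 · 169 · 134 · 358 · 57 ≡ 400 (mod 413).
Since 400 ≠ 1, base 6 is a Fermat witness: 413 is composite.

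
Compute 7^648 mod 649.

64

7^1 ≡ 7 (mod 649)
7^2 ≡ 7^2 = 49 ≡ 49 (mod 649)
7^4 ≡ 49^2 = 2401 ≡ 454 (mod 649)
7^8 ≡ 454^2 = 206116 ≡ 383 (mod 649)
7^16 ≡ 383^2 = 146689 ≡ 15 (mod 649)
7^32 ≡ 15^2 = 225 ≡ 225 (mod 649)
7^64 ≡ 225^2 = 50625 ≡ 3 (mod 649)
7^128 ≡ 3^2 = 9 ≡ 9 (mod 649)
7^256 ≡ 9^2 = 81 ≡ 81 (mod 649)
7^512 ≡ 81^2 = 6561 ≡ 71 (mod 649)
648 = 512 + 128 + 8 in binary powers of 2.
So 7^648 ≡ 71 · 9 · 383 ≡ 64 (mod 649).
Since 64 ≠ 1, base 7 is a Fermat witness: 649 is composite.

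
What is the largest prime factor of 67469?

67469 = 19 · 3551
3551 = 53 · 67
67 is prime.
So 67469 = 19 · 53 · 67; the largest prime factor is 67.

67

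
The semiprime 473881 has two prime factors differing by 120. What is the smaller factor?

Since p = q + 120, we have 473881 = q(q + 120), so q² + 120q − 473881 = 0.
Discriminant: 120² + 4·473881 = 14400 + 1895524 = 1909924; √1909924 = 1382.
q = (−120 + 1382)/2 = 631, and p = q + 120 = 751.
Check: 631 · 751 = 473881.

631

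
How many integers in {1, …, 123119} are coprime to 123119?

114400

Factor: 123119 = 23 · 53 · 101.
φ(123119) = (23−1) · (53−1) · (101−1) = 22 · 52 · 100 = 114400.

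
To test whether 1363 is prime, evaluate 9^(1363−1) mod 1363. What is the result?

9^1 ≡ 9 (mod 1363)
9^2 ≡ 9^2 = 81 ≡ 81 (mod 1363)
9^4 ≡ 81^2 = 6561 ≡ 1109 (mod 1363)
9^8 ≡ 1109^2 = 1229881 ≡ 455 (mod 1363)
9^16 ≡ 455^2 = 207025 ≡ 1212 (mod 1363)
9^32 ≡ 1212^2 = 1468944 ≡ 993 (mod 1363)
9^64 ≡ 993^2 = 986049 ≡ 600 (mod 1363)
9^128 ≡ 600^2 = 360000 ≡ 168 (mod 1363)
9^256 ≡ 168^2 = 28224 ≡ 964 (mod 1363)
9^512 ≡ 964^2 = 929296 ≡ 1093 (mod 1363)
9^1024 ≡ 1093^2 = 1194649 ≡ 661 (mod 1363)
1362 = 1024 + 256 + 64 + 16 + 2 in binary powers of 2.
So 9^1362 ≡ 661 · 964 · 600 · 1212 · 81 ≡ 1051 (mod 1363).
Since 1051 ≠ 1, base 9 is a Fermat witness: 1363 is composite.

1051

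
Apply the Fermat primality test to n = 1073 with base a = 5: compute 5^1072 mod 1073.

5^1 ≡ 5 (mod 1073)
5^2 ≡ 5^2 = 25 ≡ 25 (mod 1073)
5^4 ≡ 25^2 = 625 ≡ 625 (mod 1073)
5^8 ≡ 625^2 = 390625 ≡ 53 (mod 1073)
5^16 ≡ 53^2 = 2809 ≡ 663 (mod 1073)
5^32 ≡ 663^2 = 439569 ≡ 712 (mod 1073)
5^64 ≡ 712^2 = 506944 ≡ 488 (mod 1073)
5^128 ≡ 488^2 = 238144 ≡ 1011 (mod 1073)
5^256 ≡ 1011^2 = 1022121 ≡ 625 (mod 1073)
5^512 ≡ 625^2 = 390625 ≡ 53 (mod 1073)
5^1024 ≡ 53^2 = 2809 ≡ 663 (mod 1073)
1072 = 1024 + 32 + 16 in binary powers of 2.
So 5^1072 ≡ 663 · 712 · 663 ≡ 488 (mod 1073).
Since 488 ≠ 1, base 5 is a Fermat witness: 1073 is composite.

488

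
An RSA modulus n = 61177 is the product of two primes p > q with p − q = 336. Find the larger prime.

Since p = q + 336, we have 61177 = q(q + 336), so q² + 336q − 61177 = 0.
Discriminant: 336² + 4·61177 = 112896 + 244708 = 357604; √357604 = 598.
q = (−336 + 598)/2 = 131, and p = q + 336 = 467.
Check: 131 · 467 = 61177.

467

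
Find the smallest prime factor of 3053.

43

3053 is odd.
Digit sum 11, not divisible by 3.
Ends in 3: not divisible by 5.
7: 3053 = 7·436 + 1
11: 3053 = 11·277 + 6
13: 3053 = 13·234 + 11
17: 3053 = 17·179 + 10
19: 3053 = 19·160 + 13
23: 3053 = 23·132 + 17
29: 3053 = 29·105 + 8
31: 3053 = 31·98 + 15
37: 3053 = 37·82 + 19
41: 3053 = 41·74 + 19
43: 3053 = 43·71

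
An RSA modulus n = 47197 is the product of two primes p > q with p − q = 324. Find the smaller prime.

109

Since p = q + 324, we have 47197 = q(q + 324), so q² + 324q − 47197 = 0.
Discriminant: 324² + 4·47197 = 104976 + 188788 = 293764; √293764 = 542.
q = (−324 + 542)/2 = 109, and p = q + 324 = 433.
Check: 109 · 433 = 47197.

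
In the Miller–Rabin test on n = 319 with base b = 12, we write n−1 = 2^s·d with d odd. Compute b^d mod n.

319 − 1 = 318 = 2^1 · 159, so d = 159.
12^1 ≡ 12 (mod 319)
12^2 ≡ 12^2 = 144 ≡ 144 (mod 319)
12^4 ≡ 144^2 = 20736 ≡ 1 (mod 319)
12^8 ≡ 1^2 = 1 ≡ 1 (mod 319)
12^16 ≡ 1^2 = 1 ≡ 1 (mod 319)
12^32 ≡ 1^2 = 1 ≡ 1 (mod 319)
12^64 ≡ 1^2 = 1 ≡ 1 (mod 319)
12^128 ≡ 1^2 = 1 ≡ 1 (mod 319)
159 = 128 + 16 + 8 + 4 + 2 + 1 in binary powers of 2.
So 12^159 ≡ 1 · 1 · 1 · 1 · 144 · 12 ≡ 133 (mod 319).
Squaring chain: 133; never reaches −1, so base 12 is a Miller–Rabin witness that 319 is composite.

133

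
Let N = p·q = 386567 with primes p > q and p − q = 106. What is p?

677

Since p = q + 106, we have 386567 = q(q + 106), so q² + 106q − 386567 = 0.
Discriminant: 106² + 4·386567 = 11236 + 1546268 = 1557504; √1557504 = 1248.
q = (−106 + 1248)/2 = 571, and p = q + 106 = 677.
Check: 571 · 677 = 386567.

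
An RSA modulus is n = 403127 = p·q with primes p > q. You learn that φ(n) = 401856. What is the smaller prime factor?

φ(n) = (p−1)(q−1) = n − (p+q) + 1, so p + q = 403127 − 401856 + 1 = 1272.
p and q are the roots of t² − 1272t + 403127 = 0.
Discriminant: 1272² − 4·403127 = 1617984 − 1612508 = 5476; √5476 = 74.
q = (1272 − 74)/2 = 599, p = (1272 + 74)/2 = 673.
Check: 599 · 673 = 403127.

599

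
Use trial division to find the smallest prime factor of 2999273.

41

2999273 is odd.
Digit sum 41, not divisible by 3.
Ends in 3: not divisible by 5.
7: 2999273 = 7·428467 + 4
11: 2999273 = 11·272661 + 2
13: 2999273 = 13·230713 + 4
17: 2999273 = 17·176427 + 14
19: 2999273 = 19·157856 + 9
23: 2999273 = 23·130403 + 4
29: 2999273 = 29·103423 + 6
31: 2999273 = 31·96750 + 23
37: 2999273 = 37·81061 + 16
41: 2999273 = 41·73153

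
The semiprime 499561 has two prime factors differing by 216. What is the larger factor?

Since p = q + 216, we have 499561 = q(q + 216), so q² + 216q − 499561 = 0.
Discriminant: 216² + 4·499561 = 46656 + 1998244 = 2044900; √2044900 = 1430.
q = (−216 + 1430)/2 = 607, and p = q + 216 = 823.
Check: 607 · 823 = 499561.

823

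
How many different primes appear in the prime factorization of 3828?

4

3828 = 2^2 · 957
957 = 3 · 319
319 = 11 · 29
3828 = 2^2 · 3 · 11 · 29, which has 4 distinct prime factors.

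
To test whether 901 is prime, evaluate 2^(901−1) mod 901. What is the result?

611

2^1 ≡ 2 (mod 901)
2^2 ≡ 2^2 = 4 ≡ 4 (mod 901)
2^4 ≡ 4^2 = 16 ≡ 16 (mod 901)
2^8 ≡ 16^2 = 256 ≡ 256 (mod 901)
2^16 ≡ 256^2 = 65536 ≡ 664 (mod 901)
2^32 ≡ 664^2 = 440896 ≡ 307 (mod 901)
2^64 ≡ 307^2 = 94249 ≡ 545 (mod 901)
2^128 ≡ 545^2 = 297025 ≡ 596 (mod 901)
2^256 ≡ 596^2 = 355216 ≡ 222 (mod 901)
2^512 ≡ 222^2 = 49284 ≡ 630 (mod 901)
900 = 512 + 256 + 128 + 4 in binary powers of 2.
So 2^900 ≡ 630 · 222 · 596 · 16 ≡ 611 (mod 901).
Since 611 ≠ 1, base 2 is a Fermat witness: 901 is composite.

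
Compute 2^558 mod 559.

2^1 ≡ 2 (mod 559)
2^2 ≡ 2^2 = 4 ≡ 4 (mod 559)
2^4 ≡ 4^2 = 16 ≡ 16 (mod 559)
2^8 ≡ 16^2 = 256 ≡ 256 (mod 559)
2^16 ≡ 256^2 = 65536 ≡ 133 (mod 559)
2^32 ≡ 133^2 = 17689 ≡ 360 (mod 559)
2^64 ≡ 360^2 = 129600 ≡ 471 (mod 559)
2^128 ≡ 471^2 = 221841 ≡ 477 (mod 559)
2^256 ≡ 477^2 = 227529 ≡ 16 (mod 559)
2^512 ≡ 16^2 = 256 ≡ 256 (mod 559)
558 = 512 + 32 + 8 + 4 + 2 in binary powers of 2.
So 2^558 ≡ 256 · 360 · 256 · 16 · 4 ≡ 441 (mod 559).
Since 441 ≠ 1, base 2 is a Fermat witness: 559 is composite.

441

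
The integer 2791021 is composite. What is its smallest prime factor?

2791021 is odd.
Digit sum 22, not divisible by 3.
Ends in 1: not divisible by 5.
7: 2791021 = 7·398717 + 2
11: 2791021 = 11·253729 + 2
13: 2791021 = 13·214693 + 12
17: 2791021 = 17·164177 + 12
19: 2791021 = 19·146895 + 16
23: 2791021 = 23·121348 + 17
29: 2791021 = 29·96242 + 3
31: 2791021 = 31·90032 + 29
37: 2791021 = 37·75433

37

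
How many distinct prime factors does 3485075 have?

5

3485075 = 5^2 · 139403
139403 = 11 · 12673
12673 = 19 · 667
667 = 23 · 29
3485075 = 5^2 · 11 · 19 · 23 · 29, which has 5 distinct prime factors.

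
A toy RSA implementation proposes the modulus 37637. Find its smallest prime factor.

61

37637 is odd.
Digit sum 26, not divisible by 3.
Ends in 7: not divisible by 5.
7: 37637 = 7·5376 + 5
11: 37637 = 11·3421 + 6
13: 37637 = 13·2895 + 2
17: 37637 = 17·2213 + 16
19: 37637 = 19·1980 + 17
23: 37637 = 23·1636 + 9
29: 37637 = 29·1297 + 24
31: 37637 = 31·1214 + 3
37: 37637 = 37·1017 + 8
41: 37637 = 41·917 + 40
43: 37637 = 43·875 + 12
47: 37637 = 47·800 + 37
53: 37637 = 53·710 + 7
59: 37637 = 59·637 + 54
61: 37637 = 61·617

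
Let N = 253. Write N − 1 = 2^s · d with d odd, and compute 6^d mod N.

18

253 − 1 = 252 = 2^2 · 63, so d = 63.
6^1 ≡ 6 (mod 253)
6^2 ≡ 6^2 = 36 ≡ 36 (mod 253)
6^4 ≡ 36^2 = 1296 ≡ 31 (mod 253)
6^8 ≡ 31^2 = 961 ≡ 202 (mod 253)
6^16 ≡ 202^2 = 40804 ≡ 71 (mod 253)
6^32 ≡ 71^2 = 5041 ≡ 234 (mod 253)
63 = 32 + 16 + 8 + 4 + 2 + 1 in binary powers of 2.
So 6^63 ≡ 234 · 71 · 202 · 31 · 36 · 6 ≡ 18 (mod 253).
Squaring chain: 18 → 71; never reaches −1, so base 6 is a Miller–Rabin witness that 253 is composite.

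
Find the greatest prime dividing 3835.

3835 = 5 · 767
767 = 13 · 59
59 is prime.
So 3835 = 5 · 13 · 59; the largest prime factor is 59.

59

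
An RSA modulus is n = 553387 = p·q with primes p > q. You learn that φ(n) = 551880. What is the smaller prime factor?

631

φ(n) = (p−1)(q−1) = n − (p+q) + 1, so p + q = 553387 − 551880 + 1 = 1508.
p and q are the roots of t² − 1508t + 553387 = 0.
Discriminant: 1508² − 4·553387 = 2274064 − 2213548 = 60516; √60516 = 246.
q = (1508 − 246)/2 = 631, p = (1508 + 246)/2 = 877.
Check: 631 · 877 = 553387.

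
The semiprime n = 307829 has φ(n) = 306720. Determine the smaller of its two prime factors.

541

φ(n) = (p−1)(q−1) = n − (p+q) + 1, so p + q = 307829 − 306720 + 1 = 1110.
p and q are the roots of t² − 1110t + 307829 = 0.
Discriminant: 1110² − 4·307829 = 1232100 − 1231316 = 784; √784 = 28.
q = (1110 − 28)/2 = 541, p = (1110 + 28)/2 = 569.
Check: 541 · 569 = 307829.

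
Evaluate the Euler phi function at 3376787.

3309280

Factor: 3376787 = 131 · 149 · 173.
φ(3376787) = (131−1) · (149−1) · (173−1) = 130 · 148 · 172 = 3309280.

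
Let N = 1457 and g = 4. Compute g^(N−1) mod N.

686

4^1 ≡ 4 (mod 1457)
4^2 ≡ 4^2 = 16 ≡ 16 (mod 1457)
4^4 ≡ 16^2 = 256 ≡ 256 (mod 1457)
4^8 ≡ 256^2 = 65536 ≡ 1428 (mod 1457)
4^16 ≡ 1428^2 = 2039184 ≡ 841 (mod 1457)
4^32 ≡ 841^2 = 707281 ≡ 636 (mod 1457)
4^64 ≡ 636^2 = 404496 ≡ 907 (mod 1457)
4^128 ≡ 907^2 = 822649 ≡ 901 (mod 1457)
4^256 ≡ 901^2 = 811801 ≡ 252 (mod 1457)
4^512 ≡ 252^2 = 63504 ≡ 853 (mod 1457)
4^1024 ≡ 853^2 = 727609 ≡ 566 (mod 1457)
1456 = 1024 + 256 + 128 + 32 + 16 in binary powers of 2.
So 4^1456 ≡ 566 · 252 · 901 · 636 · 841 ≡ 686 (mod 1457).
Since 686 ≠ 1, base 4 is a Fermat witness: 1457 is composite.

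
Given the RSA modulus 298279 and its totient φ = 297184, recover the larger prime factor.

φ(n) = (p−1)(q−1) = n − (p+q) + 1, so p + q = 298279 − 297184 + 1 = 1096.
p and q are the roots of t² − 1096t + 298279 = 0.
Discriminant: 1096² − 4·298279 = 1201216 − 1193116 = 8100; √8100 = 90.
q = (1096 − 90)/2 = 503, p = (1096 + 90)/2 = 593.
Check: 503 · 593 = 298279.

593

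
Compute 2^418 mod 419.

2^1 ≡ 2 (mod 419)
2^2 ≡ 2^2 = 4 ≡ 4 (mod 419)
2^4 ≡ 4^2 = 16 ≡ 16 (mod 419)
2^8 ≡ 16^2 = 256 ≡ 256 (mod 419)
2^16 ≡ 256^2 = 65536 ≡ 172 (mod 419)
2^32 ≡ 172^2 = 29584 ≡ 254 (mod 419)
2^64 ≡ 254^2 = 64516 ≡ 409 (mod 419)
2^128 ≡ 409^2 = 167281 ≡ 100 (mod 419)
2^256 ≡ 100^2 = 10000 ≡ 363 (mod 419)
418 = 256 + 128 + 32 + 2 in binary powers of 2.
So 2^418 ≡ 363 · 100 · 254 · 4 ≡ 1 (mod 419).
Since the result is 1, base 2 gives no evidence that 419 is composite.

1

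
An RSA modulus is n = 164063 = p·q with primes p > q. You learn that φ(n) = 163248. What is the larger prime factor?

φ(n) = (p−1)(q−1) = n − (p+q) + 1, so p + q = 164063 − 163248 + 1 = 816.
p and q are the roots of t² − 816t + 164063 = 0.
Discriminant: 816² − 4·164063 = 665856 − 656252 = 9604; √9604 = 98.
q = (816 − 98)/2 = 359, p = (816 + 98)/2 = 457.
Check: 359 · 457 = 164063.

457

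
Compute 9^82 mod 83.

9^1 ≡ 9 (mod 83)
9^2 ≡ 9^2 = 81 ≡ 81 (mod 83)
9^4 ≡ 81^2 = 6561 ≡ 4 (mod 83)
9^8 ≡ 4^2 = 16 ≡ 16 (mod 83)
9^16 ≡ 16^2 = 256 ≡ 7 (mod 83)
9^32 ≡ 7^2 = 49 ≡ 49 (mod 83)
9^64 ≡ 49^2 = 2401 ≡ 77 (mod 83)
82 = 64 + 16 + 2 in binary powers of 2.
So 9^82 ≡ 77 · 7 · 81 ≡ 1 (mod 83).
Since the result is 1, base 9 gives no evidence that 83 is composite.

1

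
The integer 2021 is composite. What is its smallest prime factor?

43

2021 is odd.
Digit sum 5, not divisible by 3.
Ends in 1: not divisible by 5.
7: 2021 = 7·288 + 5
11: 2021 = 11·183 + 8
13: 2021 = 13·155 + 6
17: 2021 = 17·118 + 15
19: 2021 = 19·106 + 7
23: 2021 = 23·87 + 20
29: 2021 = 29·69 + 20
31: 2021 = 31·65 + 6
37: 2021 = 37·54 + 23
41: 2021 = 41·49 + 12
43: 2021 = 43·47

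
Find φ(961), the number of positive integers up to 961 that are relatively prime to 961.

Factor: 961 = 31^2.
φ(961) = 31^1·(31−1) = 930.

930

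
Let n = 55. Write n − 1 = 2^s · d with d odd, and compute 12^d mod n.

23

55 − 1 = 54 = 2^1 · 27, so d = 27.
12^1 ≡ 12 (mod 55)
12^2 ≡ 12^2 = 144 ≡ 34 (mod 55)
12^4 ≡ 34^2 = 1156 ≡ 1 (mod 55)
12^8 ≡ 1^2 = 1 ≡ 1 (mod 55)
12^16 ≡ 1^2 = 1 ≡ 1 (mod 55)
27 = 16 + 8 + 2 + 1 in binary powers of 2.
So 12^27 ≡ 1 · 1 · 34 · 12 ≡ 23 (mod 55).
Squaring chain: 23; never reaches −1, so base 12 is a Miller–Rabin witness that 55 is composite.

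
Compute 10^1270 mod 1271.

780

10^1 ≡ 10 (mod 1271)
10^2 ≡ 10^2 = 100 ≡ 100 (mod 1271)
10^4 ≡ 100^2 = 10000 ≡ 1103 (mod 1271)
10^8 ≡ 1103^2 = 1216609 ≡ 262 (mod 1271)
10^16 ≡ 262^2 = 68644 ≡ 10 (mod 1271)
10^32 ≡ 10^2 = 100 ≡ 100 (mod 1271)
10^64 ≡ 100^2 = 10000 ≡ 1103 (mod 1271)
10^128 ≡ 1103^2 = 1216609 ≡ 262 (mod 1271)
10^256 ≡ 262^2 = 68644 ≡ 10 (mod 1271)
10^512 ≡ 10^2 = 100 ≡ 100 (mod 1271)
10^1024 ≡ 100^2 = 10000 ≡ 1103 (mod 1271)
1270 = 1024 + 128 + 64 + 32 + 16 + 4 + 2 in binary powers of 2.
So 10^1270 ≡ 1103 · 262 · 1103 · 100 · 10 · 1103 · 100 ≡ 780 (mod 1271).
Since 780 ≠ 1, base 10 is a Fermat witness: 1271 is composite.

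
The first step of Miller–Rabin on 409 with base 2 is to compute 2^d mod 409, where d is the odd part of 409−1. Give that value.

409 − 1 = 408 = 2^3 · 51, so d = 51.
2^1 ≡ 2 (mod 409)
2^2 ≡ 2^2 = 4 ≡ 4 (mod 409)
2^4 ≡ 4^2 = 16 ≡ 16 (mod 409)
2^8 ≡ 16^2 = 256 ≡ 256 (mod 409)
2^16 ≡ 256^2 = 65536 ≡ 96 (mod 409)
2^32 ≡ 96^2 = 9216 ≡ 218 (mod 409)
51 = 32 + 16 + 2 + 1 in binary powers of 2.
So 2^51 ≡ 218 · 96 · 4 · 2 ≡ 143 (mod 409).
Squaring chain: 143 → 408 → 1; reaches −1, so base 2 does not prove 409 composite.

143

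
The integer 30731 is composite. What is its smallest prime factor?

79

30731 is odd.
Digit sum 14, not divisible by 3.
Ends in 1: not divisible by 5.
7: 30731 = 7·4390 + 1
11: 30731 = 11·2793 + 8
13: 30731 = 13·2363 + 12
17: 30731 = 17·1807 + 12
19: 30731 = 19·1617 + 8
23: 30731 = 23·1336 + 3
29: 30731 = 29·1059 + 20
31: 30731 = 31·991 + 10
37: 30731 = 37·830 + 21
41: 30731 = 41·749 + 22
43: 30731 = 43·714 + 29
47: 30731 = 47·653 + 40
53: 30731 = 53·579 + 44
59: 30731 = 59·520 + 51
61: 30731 = 61·503 + 48
67: 30731 = 67·458 + 45
71: 30731 = 71·432 + 59
73: 30731 = 73·420 + 71
79: 30731 = 79·389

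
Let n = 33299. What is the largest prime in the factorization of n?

33299 = 7 · 4757
4757 = 67 · 71
71 is prime.
So 33299 = 7 · 67 · 71; the largest prime factor is 71.

71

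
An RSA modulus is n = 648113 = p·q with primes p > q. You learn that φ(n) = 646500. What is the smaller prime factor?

φ(n) = (p−1)(q−1) = n − (p+q) + 1, so p + q = 648113 − 646500 + 1 = 1614.
p and q are the roots of t² − 1614t + 648113 = 0.
Discriminant: 1614² − 4·648113 = 2604996 − 2592452 = 12544; √12544 = 112.
q = (1614 − 112)/2 = 751, p = (1614 + 112)/2 = 863.
Check: 751 · 863 = 648113.

751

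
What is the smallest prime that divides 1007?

1007 is odd.
Digit sum 8, not divisible by 3.
Ends in 7: not divisible by 5.
7: 1007 = 7·143 + 6
11: 1007 = 11·91 + 6
13: 1007 = 13·77 + 6
17: 1007 = 17·59 + 4
19: 1007 = 19·53

19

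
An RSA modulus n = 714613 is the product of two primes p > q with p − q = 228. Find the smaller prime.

739

Since p = q + 228, we have 714613 = q(q + 228), so q² + 228q − 714613 = 0.
Discriminant: 228² + 4·714613 = 51984 + 2858452 = 2910436; √2910436 = 1706.
q = (−228 + 1706)/2 = 739, and p = q + 228 = 967.
Check: 739 · 967 = 714613.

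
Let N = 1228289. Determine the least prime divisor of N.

37

1228289 is odd.
Digit sum 32, not divisible by 3.
Ends in 9: not divisible by 5.
7: 1228289 = 7·175469 + 6
11: 1228289 = 11·111662 + 7
13: 1228289 = 13·94483 + 10
17: 1228289 = 17·72252 + 5
19: 1228289 = 19·64646 + 15
23: 1228289 = 23·53403 + 20
29: 1228289 = 29·42354 + 23
31: 1228289 = 31·39622 + 7
37: 1228289 = 37·33197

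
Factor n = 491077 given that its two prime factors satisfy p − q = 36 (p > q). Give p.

Since p = q + 36, we have 491077 = q(q + 36), so q² + 36q − 491077 = 0.
Discriminant: 36² + 4·491077 = 1296 + 1964308 = 1965604; √1965604 = 1402.
q = (−36 + 1402)/2 = 683, and p = q + 36 = 719.
Check: 683 · 719 = 491077.

719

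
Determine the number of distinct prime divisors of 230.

3

230 = 2 · 115
115 = 5 · 23
230 = 2 · 5 · 23, which has 3 distinct prime factors.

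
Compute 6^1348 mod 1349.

6^1 ≡ 6 (mod 1349)
6^2 ≡ 6^2 = 36 ≡ 36 (mod 1349)
6^4 ≡ 36^2 = 1296 ≡ 1296 (mod 1349)
6^8 ≡ 1296^2 = 1679616 ≡ 111 (mod 1349)
6^16 ≡ 111^2 = 12321 ≡ 180 (mod 1349)
6^32 ≡ 180^2 = 32400 ≡ 24 (mod 1349)
6^64 ≡ 24^2 = 576 ≡ 576 (mod 1349)
6^128 ≡ 576^2 = 331776 ≡ 1271 (mod 1349)
6^256 ≡ 1271^2 = 1615441 ≡ 688 (mod 1349)
6^512 ≡ 688^2 = 473344 ≡ 1194 (mod 1349)
6^1024 ≡ 1194^2 = 1425636 ≡ 1092 (mod 1349)
1348 = 1024 + 256 + 64 + 4 in binary powers of 2.
So 6^1348 ≡ 1092 · 688 · 576 · 1296 ≡ 161 (mod 1349).
Since 161 ≠ 1, base 6 is a Fermat witness: 1349 is composite.

161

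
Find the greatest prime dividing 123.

123 = 3 · 41
41 is prime.
So 123 = 3 · 41; the largest prime factor is 41.

41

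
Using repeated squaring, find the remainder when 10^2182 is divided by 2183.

10^1 ≡ 10 (mod 2183)
10^2 ≡ 10^2 = 100 ≡ 100 (mod 2183)
10^4 ≡ 100^2 = 10000 ≡ 1268 (mod 2183)
10^8 ≡ 1268^2 = 1607824 ≡ 1136 (mod 2183)
10^16 ≡ 1136^2 = 1290496 ≡ 343 (mod 2183)
10^32 ≡ 343^2 = 117649 ≡ 1950 (mod 2183)
10^64 ≡ 1950^2 = 3802500 ≡ 1897 (mod 2183)
10^128 ≡ 1897^2 = 3598609 ≡ 1025 (mod 2183)
10^256 ≡ 1025^2 = 1050625 ≡ 602 (mod 2183)
10^512 ≡ 602^2 = 362404 ≡ 26 (mod 2183)
10^1024 ≡ 26^2 = 676 ≡ 676 (mod 2183)
10^2048 ≡ 676^2 = 456976 ≡ 729 (mod 2183)
2182 = 2048 + 128 + 4 + 2 in binary powers of 2.
So 10^2182 ≡ 729 · 1025 · 1268 · 100 ≡ 972 (mod 2183).
Since 972 ≠ 1, base 10 is a Fermat witness: 2183 is composite.

972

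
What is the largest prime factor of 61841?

61841 = 13 · 4757
4757 = 67 · 71
71 is prime.
So 61841 = 13 · 67 · 71; the largest prime factor is 71.

71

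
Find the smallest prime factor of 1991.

11

1991 is odd.
Digit sum 20, not divisible by 3.
Ends in 1: not divisible by 5.
7: 1991 = 7·284 + 3
11: 1991 = 11·181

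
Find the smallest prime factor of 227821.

11

227821 is odd.
Digit sum 22, not divisible by 3.
Ends in 1: not divisible by 5.
7: 227821 = 7·32545 + 6
11: 227821 = 11·20711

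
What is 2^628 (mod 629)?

305

2^1 ≡ 2 (mod 629)
2^2 ≡ 2^2 = 4 ≡ 4 (mod 629)
2^4 ≡ 4^2 = 16 ≡ 16 (mod 629)
2^8 ≡ 16^2 = 256 ≡ 256 (mod 629)
2^16 ≡ 256^2 = 65536 ≡ 120 (mod 629)
2^32 ≡ 120^2 = 14400 ≡ 562 (mod 629)
2^64 ≡ 562^2 = 315844 ≡ 86 (mod 629)
2^128 ≡ 86^2 = 7396 ≡ 477 (mod 629)
2^256 ≡ 477^2 = 227529 ≡ 460 (mod 629)
2^512 ≡ 460^2 = 211600 ≡ 256 (mod 629)
628 = 512 + 64 + 32 + 16 + 4 in binary powers of 2.
So 2^628 ≡ 256 · 86 · 562 · 120 · 16 ≡ 305 (mod 629).
Since 305 ≠ 1, base 2 is a Fermat witness: 629 is composite.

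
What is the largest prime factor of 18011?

83

18011 = 7 · 2573
2573 = 31 · 83
83 is prime.
So 18011 = 7 · 31 · 83; the largest prime factor is 83.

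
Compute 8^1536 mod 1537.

837

8^1 ≡ 8 (mod 1537)
8^2 ≡ 8^2 = 64 ≡ 64 (mod 1537)
8^4 ≡ 64^2 = 4096 ≡ 1022 (mod 1537)
8^8 ≡ 1022^2 = 1044484 ≡ 861 (mod 1537)
8^16 ≡ 861^2 = 741321 ≡ 487 (mod 1537)
8^32 ≡ 487^2 = 237169 ≡ 471 (mod 1537)
8^64 ≡ 471^2 = 221841 ≡ 513 (mod 1537)
8^128 ≡ 513^2 = 263169 ≡ 342 (mod 1537)
8^256 ≡ 342^2 = 116964 ≡ 152 (mod 1537)
8^512 ≡ 152^2 = 23104 ≡ 49 (mod 1537)
8^1024 ≡ 49^2 = 2401 ≡ 864 (mod 1537)
1536 = 1024 + 512 in binary powers of 2.
So 8^1536 ≡ 864 · 49 ≡ 837 (mod 1537).
Since 837 ≠ 1, base 8 is a Fermat witness: 1537 is composite.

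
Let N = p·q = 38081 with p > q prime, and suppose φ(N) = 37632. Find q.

φ(n) = (p−1)(q−1) = n − (p+q) + 1, so p + q = 38081 − 37632 + 1 = 450.
p and q are the roots of t² − 450t + 38081 = 0.
Discriminant: 450² − 4·38081 = 202500 − 152324 = 50176; √50176 = 224.
q = (450 − 224)/2 = 113, p = (450 + 224)/2 = 337.
Check: 113 · 337 = 38081.

113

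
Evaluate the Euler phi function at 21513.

Factor: 21513 = 3 · 71 · 101.
φ(21513) = (3−1) · (71−1) · (101−1) = 2 · 70 · 100 = 14000.

14000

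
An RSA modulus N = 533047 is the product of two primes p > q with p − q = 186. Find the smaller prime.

Since p = q + 186, we have 533047 = q(q + 186), so q² + 186q − 533047 = 0.
Discriminant: 186² + 4·533047 = 34596 + 2132188 = 2166784; √2166784 = 1472.
q = (−186 + 1472)/2 = 643, and p = q + 186 = 829.
Check: 643 · 829 = 533047.

643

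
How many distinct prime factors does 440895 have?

440895 = 3 · 146965
146965 = 5 · 29393
29393 = 7 · 4199
4199 = 13 · 323
323 = 17 · 19
440895 = 3 · 5 · 7 · 13 · 17 · 19, which has 6 distinct prime factors.

6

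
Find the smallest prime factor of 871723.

23

871723 is odd.
Digit sum 28, not divisible by 3.
Ends in 3: not divisible by 5.
7: 871723 = 7·124531 + 6
11: 871723 = 11·79247 + 6
13: 871723 = 13·67055 + 8
17: 871723 = 17·51277 + 14
19: 871723 = 19·45880 + 3
23: 871723 = 23·37901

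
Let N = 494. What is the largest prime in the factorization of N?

19

494 = 2 · 247
247 = 13 · 19
19 is prime.
So 494 = 2 · 13 · 19; the largest prime factor is 19.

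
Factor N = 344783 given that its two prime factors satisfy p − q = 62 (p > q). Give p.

619

Since p = q + 62, we have 344783 = q(q + 62), so q² + 62q − 344783 = 0.
Discriminant: 62² + 4·344783 = 3844 + 1379132 = 1382976; √1382976 = 1176.
q = (−62 + 1176)/2 = 557, and p = q + 62 = 619.
Check: 557 · 619 = 344783.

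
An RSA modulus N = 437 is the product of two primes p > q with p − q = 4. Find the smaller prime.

19

Since p = q + 4, we have 437 = q(q + 4), so q² + 4q − 437 = 0.
Discriminant: 4² + 4·437 = 16 + 1748 = 1764; √1764 = 42.
q = (−4 + 42)/2 = 19, and p = q + 4 = 23.
Check: 19 · 23 = 437.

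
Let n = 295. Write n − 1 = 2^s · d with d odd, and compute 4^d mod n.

295 − 1 = 294 = 2^1 · 147, so d = 147.
4^1 ≡ 4 (mod 295)
4^2 ≡ 4^2 = 16 ≡ 16 (mod 295)
4^4 ≡ 16^2 = 256 ≡ 256 (mod 295)
4^8 ≡ 256^2 = 65536 ≡ 46 (mod 295)
4^16 ≡ 46^2 = 2116 ≡ 51 (mod 295)
4^32 ≡ 51^2 = 2601 ≡ 241 (mod 295)
4^64 ≡ 241^2 = 58081 ≡ 261 (mod 295)
4^128 ≡ 261^2 = 68121 ≡ 271 (mod 295)
147 = 128 + 16 + 2 + 1 in binary powers of 2.
So 4^147 ≡ 271 · 51 · 16 · 4 ≡ 134 (mod 295).
Squaring chain: 134; never reaches −1, so base 4 is a Miller–Rabin witness that 295 is composite.

134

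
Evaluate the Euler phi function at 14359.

Factor: 14359 = 83 · 173.
φ(14359) = (83−1) · (173−1) = 82 · 172 = 14104.

14104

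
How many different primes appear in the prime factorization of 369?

2

369 = 3^2 · 41
369 = 3^2 · 41, which has 2 distinct prime factors.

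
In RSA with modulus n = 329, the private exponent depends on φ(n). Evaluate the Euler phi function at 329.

Factor: 329 = 7 · 47.
φ(329) = (7−1) · (47−1) = 6 · 46 = 276.

276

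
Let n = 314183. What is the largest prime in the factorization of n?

97

314183 = 41 · 7663
7663 = 79 · 97
97 is prime.
So 314183 = 41 · 79 · 97; the largest prime factor is 97.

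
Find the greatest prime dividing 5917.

5917 = 61 · 97
97 is prime.
So 5917 = 61 · 97; the largest prime factor is 97.

97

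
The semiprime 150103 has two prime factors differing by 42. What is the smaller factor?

Since p = q + 42, we have 150103 = q(q + 42), so q² + 42q − 150103 = 0.
Discriminant: 42² + 4·150103 = 1764 + 600412 = 602176; √602176 = 776.
q = (−42 + 776)/2 = 367, and p = q + 42 = 409.
Check: 367 · 409 = 150103.

367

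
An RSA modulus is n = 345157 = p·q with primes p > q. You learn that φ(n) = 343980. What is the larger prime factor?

φ(n) = (p−1)(q−1) = n − (p+q) + 1, so p + q = 345157 − 343980 + 1 = 1178.
p and q are the roots of t² − 1178t + 345157 = 0.
Discriminant: 1178² − 4·345157 = 1387684 − 1380628 = 7056; √7056 = 84.
q = (1178 − 84)/2 = 547, p = (1178 + 84)/2 = 631.
Check: 547 · 631 = 345157.

631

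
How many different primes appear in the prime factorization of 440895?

6

440895 = 3 · 146965
146965 = 5 · 29393
29393 = 7 · 4199
4199 = 13 · 323
323 = 17 · 19
440895 = 3 · 5 · 7 · 13 · 17 · 19, which has 6 distinct prime factors.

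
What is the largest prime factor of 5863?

5863 = 11 · 533
533 = 13 · 41
41 is prime.
So 5863 = 11 · 13 · 41; the largest prime factor is 41.

41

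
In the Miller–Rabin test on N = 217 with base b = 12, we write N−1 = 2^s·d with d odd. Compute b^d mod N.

217 − 1 = 216 = 2^3 · 27, so d = 27.
12^1 ≡ 12 (mod 217)
12^2 ≡ 12^2 = 144 ≡ 144 (mod 217)
12^4 ≡ 144^2 = 20736 ≡ 121 (mod 217)
12^8 ≡ 121^2 = 14641 ≡ 102 (mod 217)
12^16 ≡ 102^2 = 10404 ≡ 205 (mod 217)
27 = 16 + 8 + 2 + 1 in binary powers of 2.
So 12^27 ≡ 205 · 102 · 144 · 12 ≡ 27 (mod 217).
Squaring chain: 27 → 78 → 8; never reaches −1, so base 12 is a Miller–Rabin witness that 217 is composite.

27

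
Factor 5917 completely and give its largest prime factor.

5917 = 61 · 97
97 is prime.
So 5917 = 61 · 97; the largest prime factor is 97.

97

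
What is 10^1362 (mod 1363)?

10^1 ≡ 10 (mod 1363)
10^2 ≡ 10^2 = 100 ≡ 100 (mod 1363)
10^4 ≡ 100^2 = 10000 ≡ 459 (mod 1363)
10^8 ≡ 459^2 = 210681 ≡ 779 (mod 1363)
10^16 ≡ 779^2 = 606841 ≡ 306 (mod 1363)
10^32 ≡ 306^2 = 93636 ≡ 952 (mod 1363)
10^64 ≡ 952^2 = 906304 ≡ 1272 (mod 1363)
10^128 ≡ 1272^2 = 1617984 ≡ 103 (mod 1363)
10^256 ≡ 103^2 = 10609 ≡ 1068 (mod 1363)
10^512 ≡ 1068^2 = 1140624 ≡ 1156 (mod 1363)
10^1024 ≡ 1156^2 = 1336336 ≡ 596 (mod 1363)
1362 = 1024 + 256 + 64 + 16 + 2 in binary powers of 2.
So 10^1362 ≡ 596 · 1068 · 1272 · 306 · 100 ≡ 63 (mod 1363).
Since 63 ≠ 1, base 10 is a Fermat witness: 1363 is composite.

63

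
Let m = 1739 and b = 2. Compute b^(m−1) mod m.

2^1 ≡ 2 (mod 1739)
2^2 ≡ 2^2 = 4 ≡ 4 (mod 1739)
2^4 ≡ 4^2 = 16 ≡ 16 (mod 1739)
2^8 ≡ 16^2 = 256 ≡ 256 (mod 1739)
2^16 ≡ 256^2 = 65536 ≡ 1193 (mod 1739)
2^32 ≡ 1193^2 = 1423249 ≡ 747 (mod 1739)
2^64 ≡ 747^2 = 558009 ≡ 1529 (mod 1739)
2^128 ≡ 1529^2 = 2337841 ≡ 625 (mod 1739)
2^256 ≡ 625^2 = 390625 ≡ 1089 (mod 1739)
2^512 ≡ 1089^2 = 1185921 ≡ 1662 (mod 1739)
2^1024 ≡ 1662^2 = 2762244 ≡ 712 (mod 1739)
1738 = 1024 + 512 + 128 + 64 + 8 + 2 in binary powers of 2.
So 2^1738 ≡ 712 · 1662 · 625 · 1529 · 256 · 4 ≡ 1283 (mod 1739).
Since 1283 ≠ 1, base 2 is a Fermat witness: 1739 is composite.

1283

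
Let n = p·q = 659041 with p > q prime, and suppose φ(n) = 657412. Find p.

φ(n) = (p−1)(q−1) = n − (p+q) + 1, so p + q = 659041 − 657412 + 1 = 1630.
p and q are the roots of t² − 1630t + 659041 = 0.
Discriminant: 1630² − 4·659041 = 2656900 − 2636164 = 20736; √20736 = 144.
q = (1630 − 144)/2 = 743, p = (1630 + 144)/2 = 887.
Check: 743 · 887 = 659041.

887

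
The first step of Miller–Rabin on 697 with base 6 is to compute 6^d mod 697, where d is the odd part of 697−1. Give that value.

439

697 − 1 = 696 = 2^3 · 87, so d = 87.
6^1 ≡ 6 (mod 697)
6^2 ≡ 6^2 = 36 ≡ 36 (mod 697)
6^4 ≡ 36^2 = 1296 ≡ 599 (mod 697)
6^8 ≡ 599^2 = 358801 ≡ 543 (mod 697)
6^16 ≡ 543^2 = 294849 ≡ 18 (mod 697)
6^32 ≡ 18^2 = 324 ≡ 324 (mod 697)
6^64 ≡ 324^2 = 104976 ≡ 426 (mod 697)
87 = 64 + 16 + 4 + 2 + 1 in binary powers of 2.
So 6^87 ≡ 426 · 18 · 599 · 36 · 6 ≡ 439 (mod 697).
Squaring chain: 439 → 349 → 523; never reaches −1, so base 6 is a Miller–Rabin witness that 697 is composite.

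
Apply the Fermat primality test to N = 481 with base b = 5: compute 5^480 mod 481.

417

5^1 ≡ 5 (mod 481)
5^2 ≡ 5^2 = 25 ≡ 25 (mod 481)
5^4 ≡ 25^2 = 625 ≡ 144 (mod 481)
5^8 ≡ 144^2 = 20736 ≡ 53 (mod 481)
5^16 ≡ 53^2 = 2809 ≡ 404 (mod 481)
5^32 ≡ 404^2 = 163216 ≡ 157 (mod 481)
5^64 ≡ 157^2 = 24649 ≡ 118 (mod 481)
5^128 ≡ 118^2 = 13924 ≡ 456 (mod 481)
5^256 ≡ 456^2 = 207936 ≡ 144 (mod 481)
480 = 256 + 128 + 64 + 32 in binary powers of 2.
So 5^480 ≡ 144 · 456 · 118 · 157 ≡ 417 (mod 481).
Since 417 ≠ 1, base 5 is a Fermat witness: 481 is composite.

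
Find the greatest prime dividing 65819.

65819 = 13 · 5063
5063 = 61 · 83
83 is prime.
So 65819 = 13 · 61 · 83; the largest prime factor is 83.

83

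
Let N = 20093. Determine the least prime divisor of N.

71

20093 is odd.
Digit sum 14, not divisible by 3.
Ends in 3: not divisible by 5.
7: 20093 = 7·2870 + 3
11: 20093 = 11·1826 + 7
13: 20093 = 13·1545 + 8
17: 20093 = 17·1181 + 16
19: 20093 = 19·1057 + 10
23: 20093 = 23·873 + 14
29: 20093 = 29·692 + 25
31: 20093 = 31·648 + 5
37: 20093 = 37·543 + 2
41: 20093 = 41·490 + 3
43: 20093 = 43·467 + 12
47: 20093 = 47·427 + 24
53: 20093 = 53·379 + 6
59: 20093 = 59·340 + 33
61: 20093 = 61·329 + 24
67: 20093 = 67·299 + 60
71: 20093 = 71·283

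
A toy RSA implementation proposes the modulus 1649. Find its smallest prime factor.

1649 is odd.
Digit sum 20, not divisible by 3.
Ends in 9: not divisible by 5.
7: 1649 = 7·235 + 4
11: 1649 = 11·149 + 10
13: 1649 = 13·126 + 11
17: 1649 = 17·97

17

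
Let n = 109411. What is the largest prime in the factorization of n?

109411 = 23 · 4757
4757 = 67 · 71
71 is prime.
So 109411 = 23 · 67 · 71; the largest prime factor is 71.

71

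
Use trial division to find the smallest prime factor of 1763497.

1763497 is odd.
Digit sum 37, not divisible by 3.
Ends in 7: not divisible by 5.
7: 1763497 = 7·251928 + 1
11: 1763497 = 11·160317 + 10
13: 1763497 = 13·135653 + 8
17: 1763497 = 17·103735 + 2
19: 1763497 = 19·92815 + 12
23: 1763497 = 23·76673 + 18
29: 1763497 = 29·60810 + 7
31: 1763497 = 31·56887

31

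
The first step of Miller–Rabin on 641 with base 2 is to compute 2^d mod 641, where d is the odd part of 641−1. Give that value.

641 − 1 = 640 = 2^7 · 5, so d = 5.
2^1 ≡ 2 (mod 641)
2^2 ≡ 2^2 = 4 ≡ 4 (mod 641)
2^4 ≡ 4^2 = 16 ≡ 16 (mod 641)
5 = 4 + 1 in binary powers of 2.
So 2^5 ≡ 16 · 2 ≡ 32 (mod 641).
Squaring chain: 32 → 383 → 541 → 385 → 154 → 640 → 1; reaches −1, so base 2 does not prove 641 composite.

32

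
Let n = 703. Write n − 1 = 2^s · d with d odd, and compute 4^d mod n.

703 − 1 = 702 = 2^1 · 351, so d = 351.
4^1 ≡ 4 (mod 703)
4^2 ≡ 4^2 = 16 ≡ 16 (mod 703)
4^4 ≡ 16^2 = 256 ≡ 256 (mod 703)
4^8 ≡ 256^2 = 65536 ≡ 157 (mod 703)
4^16 ≡ 157^2 = 24649 ≡ 44 (mod 703)
4^32 ≡ 44^2 = 1936 ≡ 530 (mod 703)
4^64 ≡ 530^2 = 280900 ≡ 403 (mod 703)
4^128 ≡ 403^2 = 162409 ≡ 16 (mod 703)
4^256 ≡ 16^2 = 256 ≡ 256 (mod 703)
351 = 256 + 64 + 16 + 8 + 4 + 2 + 1 in binary powers of 2.
So 4^351 ≡ 256 · 403 · 44 · 157 · 256 · 16 · 4 ≡ 628 (mod 703).
Squaring chain: 628; never reaches −1, so base 4 is a Miller–Rabin witness that 703 is composite.

628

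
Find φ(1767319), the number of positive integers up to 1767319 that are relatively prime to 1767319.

1721016

Factor: 1767319 = 83 · 107 · 199.
φ(1767319) = (83−1) · (107−1) · (199−1) = 82 · 106 · 198 = 1721016.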